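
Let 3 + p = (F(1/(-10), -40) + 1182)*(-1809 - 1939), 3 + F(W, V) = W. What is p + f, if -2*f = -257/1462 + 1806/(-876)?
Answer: -1178927168673/266815 ≈ -4.4185e+6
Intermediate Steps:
F(W, V) = -3 + W
f = 59698/53363 (f = -(-257/1462 + 1806/(-876))/2 = -(-257*1/1462 + 1806*(-1/876))/2 = -(-257/1462 - 301/146)/2 = -½*(-119396/53363) = 59698/53363 ≈ 1.1187)
p = -22092601/5 (p = -3 + ((-3 + 1/(-10)) + 1182)*(-1809 - 1939) = -3 + ((-3 - ⅒) + 1182)*(-3748) = -3 + (-31/10 + 1182)*(-3748) = -3 + (11789/10)*(-3748) = -3 - 22092586/5 = -22092601/5 ≈ -4.4185e+6)
p + f = -22092601/5 + 59698/53363 = -1178927168673/266815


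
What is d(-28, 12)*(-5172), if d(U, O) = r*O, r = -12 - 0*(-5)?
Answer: 744768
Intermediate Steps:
r = -12 (r = -12 - 1*0 = -12 + 0 = -12)
d(U, O) = -12*O
d(-28, 12)*(-5172) = -12*12*(-5172) = -144*(-5172) = 744768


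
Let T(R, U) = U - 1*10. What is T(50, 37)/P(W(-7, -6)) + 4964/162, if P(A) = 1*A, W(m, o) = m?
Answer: 15187/567 ≈ 26.785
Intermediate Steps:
T(R, U) = -10 + U (T(R, U) = U - 10 = -10 + U)
P(A) = A
T(50, 37)/P(W(-7, -6)) + 4964/162 = (-10 + 37)/(-7) + 4964/162 = 27*(-⅐) + 4964*(1/162) = -27/7 + 2482/81 = 15187/567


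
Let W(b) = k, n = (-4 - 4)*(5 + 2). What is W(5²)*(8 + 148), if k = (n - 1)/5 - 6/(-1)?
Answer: -4212/5 ≈ -842.40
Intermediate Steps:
n = -56 (n = -8*7 = -56)
k = -27/5 (k = (-56 - 1)/5 - 6/(-1) = -57*⅕ - 6*(-1) = -57/5 + 6 = -27/5 ≈ -5.4000)
W(b) = -27/5
W(5²)*(8 + 148) = -27*(8 + 148)/5 = -27/5*156 = -4212/5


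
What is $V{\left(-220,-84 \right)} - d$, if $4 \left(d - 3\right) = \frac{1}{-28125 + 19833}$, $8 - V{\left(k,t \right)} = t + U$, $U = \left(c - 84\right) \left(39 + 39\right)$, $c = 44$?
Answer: $\frac{106436113}{33168} \approx 3209.0$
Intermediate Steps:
$U = -3120$ ($U = \left(44 - 84\right) \left(39 + 39\right) = \left(-40\right) 78 = -3120$)
$V{\left(k,t \right)} = 3128 - t$ ($V{\left(k,t \right)} = 8 - \left(t - 3120\right) = 8 - \left(-3120 + t\right) = 3128 - t$)
$d = \frac{99503}{33168}$ ($d = 3 + \frac{1}{4 \left(-28125 + 19833\right)} = 3 + \frac{1}{4 \left(-8292\right)} = 3 + \frac{1}{4} \left(- \frac{1}{8292}\right) = 3 - \frac{1}{33168} = \frac{99503}{33168} \approx 3.0$)
$V{\left(-220,-84 \right)} - d = \left(3128 - -84\right) - \frac{99503}{33168} = \left(3128 + 84\right) - \frac{99503}{33168} = 3212 - \frac{99503}{33168} = \frac{106436113}{33168}$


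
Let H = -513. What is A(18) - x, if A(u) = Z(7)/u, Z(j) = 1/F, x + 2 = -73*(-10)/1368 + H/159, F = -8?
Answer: 226495/48336 ≈ 4.6858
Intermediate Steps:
x = -170123/36252 (x = -2 + (-73*(-10)/1368 - 513/159) = -2 + (730*(1/1368) - 513*1/159) = -2 + (365/684 - 171/53) = -2 - 97619/36252 = -170123/36252 ≈ -4.6928)
Z(j) = -⅛ (Z(j) = 1/(-8) = -⅛)
A(u) = -1/(8*u)
A(18) - x = -⅛/18 - 1*(-170123/36252) = -⅛*1/18 + 170123/36252 = -1/144 + 170123/36252 = 226495/48336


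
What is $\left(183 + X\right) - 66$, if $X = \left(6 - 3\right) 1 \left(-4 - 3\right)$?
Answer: $96$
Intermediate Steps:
$X = -21$ ($X = 3 \cdot 1 \left(-7\right) = 3 \left(-7\right) = -21$)
$\left(183 + X\right) - 66 = \left(183 - 21\right) - 66 = 162 - 66 = 96$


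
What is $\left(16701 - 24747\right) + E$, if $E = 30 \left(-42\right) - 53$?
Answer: $-9359$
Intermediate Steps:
$E = -1313$ ($E = -1260 - 53 = -1313$)
$\left(16701 - 24747\right) + E = \left(16701 - 24747\right) - 1313 = -8046 - 1313 = -9359$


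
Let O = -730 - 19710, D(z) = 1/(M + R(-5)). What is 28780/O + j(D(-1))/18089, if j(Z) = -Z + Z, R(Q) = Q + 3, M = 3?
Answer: -1439/1022 ≈ -1.4080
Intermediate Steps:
R(Q) = 3 + Q
D(z) = 1 (D(z) = 1/(3 + (3 - 5)) = 1/(3 - 2) = 1/1 = 1)
j(Z) = 0
O = -20440
28780/O + j(D(-1))/18089 = 28780/(-20440) + 0/18089 = 28780*(-1/20440) + 0*(1/18089) = -1439/1022 + 0 = -1439/1022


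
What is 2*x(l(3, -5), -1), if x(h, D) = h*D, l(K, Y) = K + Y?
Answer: 4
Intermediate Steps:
x(h, D) = D*h
2*x(l(3, -5), -1) = 2*(-(3 - 5)) = 2*(-1*(-2)) = 2*2 = 4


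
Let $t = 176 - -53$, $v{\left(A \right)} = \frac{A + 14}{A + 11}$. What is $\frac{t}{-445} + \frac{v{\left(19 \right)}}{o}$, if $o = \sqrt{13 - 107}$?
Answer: $- \frac{229}{445} - \frac{11 i \sqrt{94}}{940} \approx -0.51461 - 0.11346 i$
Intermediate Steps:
$v{\left(A \right)} = \frac{14 + A}{11 + A}$
$o = i \sqrt{94}$ ($o = \sqrt{-94} = i \sqrt{94} \approx 9.6954 i$)
$t = 229$ ($t = 176 + 53 = 229$)
$\frac{t}{-445} + \frac{v{\left(19 \right)}}{o} = \frac{229}{-445} + \frac{\frac{1}{11 + 19} \left(14 + 19\right)}{i \sqrt{94}} = 229 \left(- \frac{1}{445}\right) + \frac{1}{30} \cdot 33 \left(- \frac{i \sqrt{94}}{94}\right) = - \frac{229}{445} + \frac{1}{30} \cdot 33 \left(- \frac{i \sqrt{94}}{94}\right) = - \frac{229}{445} + \frac{11 \left(- \frac{i \sqrt{94}}{94}\right)}{10} = - \frac{229}{445} - \frac{11 i \sqrt{94}}{940}$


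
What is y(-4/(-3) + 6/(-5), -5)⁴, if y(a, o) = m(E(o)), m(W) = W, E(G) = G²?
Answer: 390625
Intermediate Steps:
y(a, o) = o²
y(-4/(-3) + 6/(-5), -5)⁴ = ((-5)²)⁴ = 25⁴ = 390625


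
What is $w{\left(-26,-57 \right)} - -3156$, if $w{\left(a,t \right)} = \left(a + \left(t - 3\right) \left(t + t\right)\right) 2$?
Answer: $16784$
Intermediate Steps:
$w{\left(a,t \right)} = 2 a + 4 t \left(-3 + t\right)$ ($w{\left(a,t \right)} = \left(a + \left(-3 + t\right) 2 t\right) 2 = \left(a + 2 t \left(-3 + t\right)\right) 2 = 2 a + 4 t \left(-3 + t\right)$)
$w{\left(-26,-57 \right)} - -3156 = \left(\left(-12\right) \left(-57\right) + 2 \left(-26\right) + 4 \left(-57\right)^{2}\right) - -3156 = \left(684 - 52 + 4 \cdot 3249\right) + 3156 = \left(684 - 52 + 12996\right) + 3156 = 13628 + 3156 = 16784$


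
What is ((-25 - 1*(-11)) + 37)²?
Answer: 529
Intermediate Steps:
((-25 - 1*(-11)) + 37)² = ((-25 + 11) + 37)² = (-14 + 37)² = 23² = 529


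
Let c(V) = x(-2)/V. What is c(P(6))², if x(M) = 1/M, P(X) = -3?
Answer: 1/36 ≈ 0.027778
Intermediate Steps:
x(M) = 1/M
c(V) = -1/(2*V) (c(V) = 1/((-2)*V) = -1/(2*V))
c(P(6))² = (-½/(-3))² = (-½*(-⅓))² = (⅙)² = 1/36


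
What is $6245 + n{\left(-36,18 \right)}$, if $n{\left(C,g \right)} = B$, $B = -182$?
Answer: $6063$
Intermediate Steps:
$n{\left(C,g \right)} = -182$
$6245 + n{\left(-36,18 \right)} = 6245 - 182 = 6063$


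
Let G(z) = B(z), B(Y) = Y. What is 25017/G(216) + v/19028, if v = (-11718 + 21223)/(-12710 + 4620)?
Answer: 16045949449/138542868 ≈ 115.82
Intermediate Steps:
G(z) = z
v = -1901/1618 (v = 9505/(-8090) = 9505*(-1/8090) = -1901/1618 ≈ -1.1749)
25017/G(216) + v/19028 = 25017/216 - 1901/1618/19028 = 25017*(1/216) - 1901/1618*1/19028 = 8339/72 - 1901/30787304 = 16045949449/138542868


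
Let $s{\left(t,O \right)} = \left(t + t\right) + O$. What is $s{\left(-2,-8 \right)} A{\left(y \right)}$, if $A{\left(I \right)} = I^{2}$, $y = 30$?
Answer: $-10800$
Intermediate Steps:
$s{\left(t,O \right)} = O + 2 t$ ($s{\left(t,O \right)} = 2 t + O = O + 2 t$)
$s{\left(-2,-8 \right)} A{\left(y \right)} = \left(-8 + 2 \left(-2\right)\right) 30^{2} = \left(-8 - 4\right) 900 = \left(-12\right) 900 = -10800$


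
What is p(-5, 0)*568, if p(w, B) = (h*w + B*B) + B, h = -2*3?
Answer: 17040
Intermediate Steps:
h = -6
p(w, B) = B + B² - 6*w (p(w, B) = (-6*w + B*B) + B = (-6*w + B²) + B = (B² - 6*w) + B = B + B² - 6*w)
p(-5, 0)*568 = (0 + 0² - 6*(-5))*568 = (0 + 0 + 30)*568 = 30*568 = 17040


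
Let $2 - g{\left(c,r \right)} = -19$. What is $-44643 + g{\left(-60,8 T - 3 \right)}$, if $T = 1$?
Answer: $-44622$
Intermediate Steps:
$g{\left(c,r \right)} = 21$ ($g{\left(c,r \right)} = 2 - -19 = 2 + 19 = 21$)
$-44643 + g{\left(-60,8 T - 3 \right)} = -44643 + 21 = -44622$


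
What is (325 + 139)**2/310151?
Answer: 215296/310151 ≈ 0.69417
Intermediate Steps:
(325 + 139)**2/310151 = 464**2*(1/310151) = 215296*(1/310151) = 215296/310151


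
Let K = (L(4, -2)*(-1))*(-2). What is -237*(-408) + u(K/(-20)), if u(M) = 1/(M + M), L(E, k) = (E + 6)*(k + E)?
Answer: 386783/4 ≈ 96696.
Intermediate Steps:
L(E, k) = (6 + E)*(E + k)
K = 40 (K = ((4² + 6*4 + 6*(-2) + 4*(-2))*(-1))*(-2) = ((16 + 24 - 12 - 8)*(-1))*(-2) = (20*(-1))*(-2) = -20*(-2) = 40)
u(M) = 1/(2*M)
-237*(-408) + u(K/(-20)) = -237*(-408) + 1/(2*((40/(-20)))) = 96696 + 1/(2*((40*(-1/20)))) = 96696 + (½)/(-2) = 96696 + (½)*(-½) = 96696 - ¼ = 386783/4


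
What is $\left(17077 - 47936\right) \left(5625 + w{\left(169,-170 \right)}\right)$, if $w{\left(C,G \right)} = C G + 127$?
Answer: $709078102$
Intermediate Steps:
$w{\left(C,G \right)} = 127 + C G$
$\left(17077 - 47936\right) \left(5625 + w{\left(169,-170 \right)}\right) = \left(17077 - 47936\right) \left(5625 + \left(127 + 169 \left(-170\right)\right)\right) = - 30859 \left(5625 + \left(127 - 28730\right)\right) = - 30859 \left(5625 - 28603\right) = \left(-30859\right) \left(-22978\right) = 709078102$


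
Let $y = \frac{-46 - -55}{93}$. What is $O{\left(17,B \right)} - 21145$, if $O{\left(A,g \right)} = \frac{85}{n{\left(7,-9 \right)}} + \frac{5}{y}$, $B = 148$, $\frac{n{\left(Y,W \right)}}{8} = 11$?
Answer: $- \frac{5568385}{264} \approx -21092.0$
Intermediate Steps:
$n{\left(Y,W \right)} = 88$ ($n{\left(Y,W \right)} = 8 \cdot 11 = 88$)
$y = \frac{3}{31}$ ($y = \left(-46 + 55\right) \frac{1}{93} = 9 \cdot \frac{1}{93} = \frac{3}{31} \approx 0.096774$)
$O{\left(A,g \right)} = \frac{13895}{264}$ ($O{\left(A,g \right)} = \frac{85}{88} + \frac{5}{\frac{3}{31}} = 85 \cdot \frac{1}{88} + 5 \cdot \frac{31}{3} = \frac{85}{88} + \frac{155}{3} = \frac{13895}{264}$)
$O{\left(17,B \right)} - 21145 = \frac{13895}{264} - 21145 = - \frac{5568385}{264}$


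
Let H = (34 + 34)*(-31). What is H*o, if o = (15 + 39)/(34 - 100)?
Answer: 18972/11 ≈ 1724.7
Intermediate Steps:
H = -2108 (H = 68*(-31) = -2108)
o = -9/11 (o = 54/(-66) = 54*(-1/66) = -9/11 ≈ -0.81818)
H*o = -2108*(-9/11) = 18972/11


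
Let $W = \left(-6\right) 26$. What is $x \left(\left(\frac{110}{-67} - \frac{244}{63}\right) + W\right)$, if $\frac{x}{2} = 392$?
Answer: $- \frac{76356448}{603} \approx -1.2663 \cdot 10^{5}$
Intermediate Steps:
$x = 784$ ($x = 2 \cdot 392 = 784$)
$W = -156$
$x \left(\left(\frac{110}{-67} - \frac{244}{63}\right) + W\right) = 784 \left(\left(\frac{110}{-67} - \frac{244}{63}\right) - 156\right) = 784 \left(\left(110 \left(- \frac{1}{67}\right) - \frac{244}{63}\right) - 156\right) = 784 \left(\left(- \frac{110}{67} - \frac{244}{63}\right) - 156\right) = 784 \left(- \frac{23278}{4221} - 156\right) = 784 \left(- \frac{681754}{4221}\right) = - \frac{76356448}{603}$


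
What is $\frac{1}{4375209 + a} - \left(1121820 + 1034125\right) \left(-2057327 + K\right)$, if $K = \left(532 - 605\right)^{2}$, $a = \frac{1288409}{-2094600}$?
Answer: $\frac{40542866603941268235771610}{9164311482991} \approx 4.424 \cdot 10^{12}$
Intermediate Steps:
$a = - \frac{1288409}{2094600}$ ($a = 1288409 \left(- \frac{1}{2094600}\right) = - \frac{1288409}{2094600} \approx -0.61511$)
$K = 5329$ ($K = \left(-73\right)^{2} = 5329$)
$\frac{1}{4375209 + a} - \left(1121820 + 1034125\right) \left(-2057327 + K\right) = \frac{1}{4375209 - \frac{1288409}{2094600}} - \left(1121820 + 1034125\right) \left(-2057327 + 5329\right) = \frac{1}{\frac{9164311482991}{2094600}} - 2155945 \left(-2051998\right) = \frac{2094600}{9164311482991} - -4423994828110 = \frac{2094600}{9164311482991} + 4423994828110 = \frac{40542866603941268235771610}{9164311482991}$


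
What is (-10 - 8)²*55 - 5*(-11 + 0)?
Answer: 17875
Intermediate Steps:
(-10 - 8)²*55 - 5*(-11 + 0) = (-18)²*55 - 5*(-11) = 324*55 + 55 = 17820 + 55 = 17875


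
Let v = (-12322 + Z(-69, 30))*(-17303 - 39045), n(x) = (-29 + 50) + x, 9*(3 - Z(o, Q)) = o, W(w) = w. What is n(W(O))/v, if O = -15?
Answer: 9/1040578516 ≈ 8.6490e-9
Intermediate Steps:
Z(o, Q) = 3 - o/9
n(x) = 21 + x
v = 2081157032/3 (v = (-12322 + (3 - ⅑*(-69)))*(-17303 - 39045) = (-12322 + (3 + 23/3))*(-56348) = (-12322 + 32/3)*(-56348) = -36934/3*(-56348) = 2081157032/3 ≈ 6.9372e+8)
n(W(O))/v = (21 - 15)/(2081157032/3) = 6*(3/2081157032) = 9/1040578516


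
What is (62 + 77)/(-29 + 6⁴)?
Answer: 139/1267 ≈ 0.10971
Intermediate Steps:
(62 + 77)/(-29 + 6⁴) = 139/(-29 + 1296) = 139/1267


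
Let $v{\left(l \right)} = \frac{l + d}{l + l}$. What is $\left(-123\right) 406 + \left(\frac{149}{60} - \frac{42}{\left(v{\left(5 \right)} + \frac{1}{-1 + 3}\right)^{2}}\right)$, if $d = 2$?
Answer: $- \frac{2997881}{60} \approx -49965.0$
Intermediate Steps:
$v{\left(l \right)} = \frac{2 + l}{2 l}$ ($v{\left(l \right)} = \frac{l + 2}{l + l} = \frac{2 + l}{2 l}$)
$\left(-123\right) 406 + \left(\frac{149}{60} - \frac{42}{\left(v{\left(5 \right)} + \frac{1}{-1 + 3}\right)^{2}}\right) = \left(-123\right) 406 + \left(\frac{149}{60} - \frac{42}{\left(\frac{2 + 5}{2 \cdot 5} + \frac{1}{-1 + 3}\right)^{2}}\right) = -49938 + \left(149 \cdot \frac{1}{60} - \frac{42}{\left(\frac{1}{2} \cdot \frac{1}{5} \cdot 7 + \frac{1}{2}\right)^{2}}\right) = -49938 + \left(\frac{149}{60} - \frac{42}{\left(\frac{7}{10} + \frac{1}{2}\right)^{2}}\right) = -49938 + \left(\frac{149}{60} - \frac{42}{\left(\frac{6}{5}\right)^{2}}\right) = -49938 + \left(\frac{149}{60} - \frac{42}{\frac{36}{25}}\right) = -49938 + \left(\frac{149}{60} - \frac{175}{6}\right) = -49938 - \frac{1601}{60} = - \frac{2997881}{60}$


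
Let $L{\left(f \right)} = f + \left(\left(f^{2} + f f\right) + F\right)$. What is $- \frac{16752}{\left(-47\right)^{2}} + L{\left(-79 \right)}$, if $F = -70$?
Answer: $\frac{27226845}{2209} \approx 12325.0$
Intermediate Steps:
$L{\left(f \right)} = -70 + f + 2 f^{2}$ ($L{\left(f \right)} = f - \left(70 - f^{2} - f f\right) = f + \left(\left(f^{2} + f^{2}\right) - 70\right) = f + \left(2 f^{2} - 70\right) = f + \left(-70 + 2 f^{2}\right) = -70 + f + 2 f^{2}$)
$- \frac{16752}{\left(-47\right)^{2}} + L{\left(-79 \right)} = - \frac{16752}{\left(-47\right)^{2}} - \left(149 - 12482\right) = - \frac{16752}{2209} - -12333 = \left(-16752\right) \frac{1}{2209} - -12333 = - \frac{16752}{2209} + 12333 = \frac{27226845}{2209}$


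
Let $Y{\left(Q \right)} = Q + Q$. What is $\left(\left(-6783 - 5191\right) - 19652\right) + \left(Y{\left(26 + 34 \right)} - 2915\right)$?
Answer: $-34421$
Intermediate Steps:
$Y{\left(Q \right)} = 2 Q$
$\left(\left(-6783 - 5191\right) - 19652\right) + \left(Y{\left(26 + 34 \right)} - 2915\right) = \left(\left(-6783 - 5191\right) - 19652\right) + \left(2 \left(26 + 34\right) - 2915\right) = \left(\left(-6783 - 5191\right) - 19652\right) + \left(2 \cdot 60 - 2915\right) = \left(-11974 - 19652\right) + \left(120 - 2915\right) = -31626 - 2795 = -34421$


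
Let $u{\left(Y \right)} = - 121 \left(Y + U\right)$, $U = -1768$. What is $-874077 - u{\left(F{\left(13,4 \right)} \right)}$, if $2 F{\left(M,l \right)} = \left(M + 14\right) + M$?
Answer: $-1085585$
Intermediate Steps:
$F{\left(M,l \right)} = 7 + M$ ($F{\left(M,l \right)} = \frac{\left(M + 14\right) + M}{2} = \frac{\left(14 + M\right) + M}{2} = \frac{14 + 2 M}{2} = 7 + M$)
$u{\left(Y \right)} = 213928 - 121 Y$ ($u{\left(Y \right)} = - 121 \left(Y - 1768\right) = - 121 \left(-1768 + Y\right) = 213928 - 121 Y$)
$-874077 - u{\left(F{\left(13,4 \right)} \right)} = -874077 - \left(213928 - 121 \left(7 + 13\right)\right) = -874077 - \left(213928 - 2420\right) = -874077 - 211508 = -1085585$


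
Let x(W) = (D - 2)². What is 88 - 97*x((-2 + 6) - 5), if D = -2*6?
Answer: -18924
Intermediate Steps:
D = -12
x(W) = 196 (x(W) = (-12 - 2)² = (-14)² = 196)
88 - 97*x((-2 + 6) - 5) = 88 - 97*196 = 88 - 19012 = -18924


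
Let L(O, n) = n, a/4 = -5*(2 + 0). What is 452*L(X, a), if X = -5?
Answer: -18080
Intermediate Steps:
a = -40 (a = 4*(-5*(2 + 0)) = 4*(-5*2) = 4*(-10) = -40)
452*L(X, a) = 452*(-40) = -18080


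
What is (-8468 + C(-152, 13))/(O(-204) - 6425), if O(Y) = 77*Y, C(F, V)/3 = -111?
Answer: 8801/22133 ≈ 0.39764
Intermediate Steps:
C(F, V) = -333 (C(F, V) = 3*(-111) = -333)
(-8468 + C(-152, 13))/(O(-204) - 6425) = (-8468 - 333)/(77*(-204) - 6425) = -8801/(-15708 - 6425) = -8801/(-22133) = -8801*(-1/22133) = 8801/22133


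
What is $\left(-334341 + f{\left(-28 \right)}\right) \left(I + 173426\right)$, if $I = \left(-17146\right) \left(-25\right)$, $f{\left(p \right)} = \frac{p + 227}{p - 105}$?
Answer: $- \frac{26772845837952}{133} \approx -2.013 \cdot 10^{11}$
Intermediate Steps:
$f{\left(p \right)} = \frac{227 + p}{-105 + p}$
$I = 428650$
$\left(-334341 + f{\left(-28 \right)}\right) \left(I + 173426\right) = \left(-334341 + \frac{227 - 28}{-105 - 28}\right) \left(428650 + 173426\right) = \left(-334341 + \frac{1}{-133} \cdot 199\right) 602076 = \left(-334341 - \frac{199}{133}\right) 602076 = \left(- \frac{44467552}{133}\right) 602076 = - \frac{26772845837952}{133}$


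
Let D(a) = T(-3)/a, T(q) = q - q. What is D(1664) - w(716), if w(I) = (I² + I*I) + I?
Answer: -1026028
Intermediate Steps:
T(q) = 0
D(a) = 0 (D(a) = 0/a = 0)
w(I) = I + 2*I² (w(I) = (I² + I²) + I = 2*I² + I = I + 2*I²)
D(1664) - w(716) = 0 - 716*(1 + 2*716) = 0 - 716*(1 + 1432) = 0 - 716*1433 = 0 - 1*1026028 = 0 - 1026028 = -1026028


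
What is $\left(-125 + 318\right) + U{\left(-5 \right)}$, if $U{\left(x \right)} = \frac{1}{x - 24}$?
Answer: $\frac{5596}{29} \approx 192.97$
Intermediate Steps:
$U{\left(x \right)} = \frac{1}{-24 + x}$ ($U{\left(x \right)} = \frac{1}{x - 24} = \frac{1}{-24 + x}$)
$\left(-125 + 318\right) + U{\left(-5 \right)} = \left(-125 + 318\right) + \frac{1}{-24 - 5} = 193 + \frac{1}{-29} = 193 - \frac{1}{29} = \frac{5596}{29}$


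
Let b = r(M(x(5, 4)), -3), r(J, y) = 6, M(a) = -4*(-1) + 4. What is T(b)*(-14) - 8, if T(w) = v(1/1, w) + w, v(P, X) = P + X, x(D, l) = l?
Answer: -190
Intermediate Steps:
M(a) = 8 (M(a) = 4 + 4 = 8)
b = 6
T(w) = 1 + 2*w (T(w) = (1/1 + w) + w = (1 + w) + w = 1 + 2*w)
T(b)*(-14) - 8 = (1 + 2*6)*(-14) - 8 = (1 + 12)*(-14) - 8 = 13*(-14) - 8 = -182 - 8 = -190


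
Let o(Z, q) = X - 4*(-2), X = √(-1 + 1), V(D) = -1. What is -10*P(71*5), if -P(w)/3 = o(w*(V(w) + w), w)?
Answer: 240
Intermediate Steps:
X = 0 (X = √0 = 0)
o(Z, q) = 8 (o(Z, q) = 0 - 4*(-2) = 0 + 8 = 8)
P(w) = -24 (P(w) = -3*8 = -24)
-10*P(71*5) = -10*(-24) = 240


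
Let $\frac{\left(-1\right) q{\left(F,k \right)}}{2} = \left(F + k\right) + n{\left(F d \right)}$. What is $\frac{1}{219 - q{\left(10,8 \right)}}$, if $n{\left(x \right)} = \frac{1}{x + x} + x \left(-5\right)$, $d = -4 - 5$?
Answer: $\frac{90}{103949} \approx 0.00086581$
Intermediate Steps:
$d = -9$
$n{\left(x \right)} = \frac{1}{2 x} - 5 x$
$q{\left(F,k \right)} = - 92 F - 2 k + \frac{1}{9 F}$ ($q{\left(F,k \right)} = - 2 \left(\left(F + k\right) - \left(- \frac{\left(- \frac{1}{9}\right) \frac{1}{F}}{2} + 5 F \left(-9\right)\right)\right) = - 2 \left(\left(F + k\right) - \left(- \frac{\left(- \frac{1}{9}\right) \frac{1}{F}}{2} + 5 \left(-9\right) F\right)\right) = - 2 \left(\left(F + k\right) + \left(\frac{\left(- \frac{1}{9}\right) \frac{1}{F}}{2} + 45 F\right)\right) = - 2 \left(\left(F + k\right) + \left(- \frac{1}{18 F} + 45 F\right)\right) = - 2 \left(\left(F + k\right) + \left(45 F - \frac{1}{18 F}\right)\right) = - 2 \left(k + 46 F - \frac{1}{18 F}\right) = - 92 F - 2 k + \frac{1}{9 F}$)
$\frac{1}{219 - q{\left(10,8 \right)}} = \frac{1}{219 - \left(\left(-92\right) 10 - 16 + \frac{1}{9 \cdot 10}\right)} = \frac{1}{219 - \left(-920 - 16 + \frac{1}{9} \cdot \frac{1}{10}\right)} = \frac{1}{219 - \left(-920 - 16 + \frac{1}{90}\right)} = \frac{1}{219 - - \frac{84239}{90}} = \frac{1}{219 + \frac{84239}{90}} = \frac{1}{\frac{103949}{90}} = \frac{90}{103949}$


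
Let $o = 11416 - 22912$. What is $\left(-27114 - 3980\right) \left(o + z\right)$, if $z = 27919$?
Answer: $-510656762$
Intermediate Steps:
$o = -11496$ ($o = 11416 - 22912 = -11496$)
$\left(-27114 - 3980\right) \left(o + z\right) = \left(-27114 - 3980\right) \left(-11496 + 27919\right) = \left(-31094\right) 16423 = -510656762$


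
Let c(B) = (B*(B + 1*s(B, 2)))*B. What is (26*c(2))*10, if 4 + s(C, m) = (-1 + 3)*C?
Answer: 2080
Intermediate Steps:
s(C, m) = -4 + 2*C (s(C, m) = -4 + (-1 + 3)*C = -4 + 2*C)
c(B) = B²*(-4 + 3*B) (c(B) = (B*(B + 1*(-4 + 2*B)))*B = (B*(B + (-4 + 2*B)))*B = (B*(-4 + 3*B))*B = B²*(-4 + 3*B))
(26*c(2))*10 = (26*(2²*(-4 + 3*2)))*10 = (26*(4*(-4 + 6)))*10 = (26*(4*2))*10 = (26*8)*10 = 208*10 = 2080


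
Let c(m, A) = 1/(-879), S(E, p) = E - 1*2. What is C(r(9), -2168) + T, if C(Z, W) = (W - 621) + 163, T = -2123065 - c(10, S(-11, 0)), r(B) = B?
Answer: -1868482388/879 ≈ -2.1257e+6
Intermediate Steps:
S(E, p) = -2 + E (S(E, p) = E - 2 = -2 + E)
c(m, A) = -1/879
T = -1866174134/879 (T = -2123065 - 1*(-1/879) = -2123065 + 1/879 = -1866174134/879 ≈ -2.1231e+6)
C(Z, W) = -458 + W (C(Z, W) = (-621 + W) + 163 = -458 + W)
C(r(9), -2168) + T = (-458 - 2168) - 1866174134/879 = -2626 - 1866174134/879 = -1868482388/879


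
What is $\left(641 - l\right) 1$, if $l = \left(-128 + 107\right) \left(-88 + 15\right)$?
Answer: $-892$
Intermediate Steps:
$l = 1533$ ($l = \left(-21\right) \left(-73\right) = 1533$)
$\left(641 - l\right) 1 = \left(641 - 1533\right) 1 = \left(-892\right) 1 = -892$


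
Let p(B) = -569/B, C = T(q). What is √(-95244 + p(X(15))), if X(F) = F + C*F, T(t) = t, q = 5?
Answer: I*√85725290/30 ≈ 308.63*I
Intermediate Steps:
C = 5
X(F) = 6*F (X(F) = F + 5*F = 6*F)
√(-95244 + p(X(15))) = √(-95244 - 569/(6*15)) = √(-95244 - 569/90) = √(-8572529/90) = I*√85725290/30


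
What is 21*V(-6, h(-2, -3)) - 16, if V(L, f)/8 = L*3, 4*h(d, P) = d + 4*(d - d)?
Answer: -3040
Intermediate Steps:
h(d, P) = d/4 (h(d, P) = (d + 4*(d - d))/4 = (d + 4*0)/4 = (d + 0)/4 = d/4)
V(L, f) = 24*L (V(L, f) = 8*(L*3) = 8*(3*L) = 24*L)
21*V(-6, h(-2, -3)) - 16 = 21*(24*(-6)) - 16 = 21*(-144) - 16 = -3024 - 16 = -3040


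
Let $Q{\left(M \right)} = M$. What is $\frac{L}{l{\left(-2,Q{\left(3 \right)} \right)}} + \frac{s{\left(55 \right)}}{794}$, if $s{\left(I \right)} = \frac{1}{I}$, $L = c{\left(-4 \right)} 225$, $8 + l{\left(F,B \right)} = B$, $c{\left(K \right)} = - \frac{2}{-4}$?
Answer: $- \frac{491287}{21835} \approx -22.5$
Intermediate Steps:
$c{\left(K \right)} = \frac{1}{2}$ ($c{\left(K \right)} = \left(-2\right) \left(- \frac{1}{4}\right) = \frac{1}{2}$)
$l{\left(F,B \right)} = -8 + B$
$L = \frac{225}{2}$ ($L = \frac{1}{2} \cdot 225 = \frac{225}{2} \approx 112.5$)
$\frac{L}{l{\left(-2,Q{\left(3 \right)} \right)}} + \frac{s{\left(55 \right)}}{794} = \frac{225}{2 \left(-8 + 3\right)} + \frac{1}{55 \cdot 794} = \frac{225}{2 \left(-5\right)} + \frac{1}{55} \cdot \frac{1}{794} = \frac{225}{2} \left(- \frac{1}{5}\right) + \frac{1}{43670} = - \frac{45}{2} + \frac{1}{43670} = - \frac{491287}{21835}$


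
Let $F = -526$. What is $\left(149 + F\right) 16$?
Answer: $-6032$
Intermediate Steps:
$\left(149 + F\right) 16 = \left(149 - 526\right) 16 = \left(-377\right) 16 = -6032$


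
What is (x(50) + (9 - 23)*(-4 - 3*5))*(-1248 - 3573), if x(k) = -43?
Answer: -1075083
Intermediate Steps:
(x(50) + (9 - 23)*(-4 - 3*5))*(-1248 - 3573) = (-43 + (9 - 23)*(-4 - 3*5))*(-1248 - 3573) = (-43 - 14*(-4 - 15))*(-4821) = (-43 - 14*(-19))*(-4821) = (-43 + 266)*(-4821) = 223*(-4821) = -1075083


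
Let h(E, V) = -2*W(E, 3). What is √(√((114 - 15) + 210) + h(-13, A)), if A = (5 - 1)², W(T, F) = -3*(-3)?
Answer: √(-18 + √309) ≈ 0.64931*I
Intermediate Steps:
W(T, F) = 9
A = 16 (A = 4² = 16)
h(E, V) = -18 (h(E, V) = -2*9 = -18)
√(√((114 - 15) + 210) + h(-13, A)) = √(√((114 - 15) + 210) - 18) = √(√(99 + 210) - 18) = √(√309 - 18) = √(-18 + √309)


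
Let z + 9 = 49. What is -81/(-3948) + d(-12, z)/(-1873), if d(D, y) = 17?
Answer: 28199/2464868 ≈ 0.011440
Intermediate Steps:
z = 40 (z = -9 + 49 = 40)
-81/(-3948) + d(-12, z)/(-1873) = -81/(-3948) + 17/(-1873) = -81*(-1/3948) + 17*(-1/1873) = 27/1316 - 17/1873 = 28199/2464868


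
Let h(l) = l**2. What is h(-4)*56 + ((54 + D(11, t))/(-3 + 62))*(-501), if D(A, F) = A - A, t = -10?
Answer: 25810/59 ≈ 437.46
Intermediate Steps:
D(A, F) = 0
h(-4)*56 + ((54 + D(11, t))/(-3 + 62))*(-501) = (-4)**2*56 + ((54 + 0)/(-3 + 62))*(-501) = 16*56 + (54/59)*(-501) = 896 + (54*(1/59))*(-501) = 896 + (54/59)*(-501) = 896 - 27054/59 = 25810/59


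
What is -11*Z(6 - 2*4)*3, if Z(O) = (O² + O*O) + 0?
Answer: -264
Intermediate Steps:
Z(O) = 2*O² (Z(O) = (O² + O²) + 0 = 2*O² + 0 = 2*O²)
-11*Z(6 - 2*4)*3 = -22*(6 - 2*4)²*3 = -22*(6 - 1*8)²*3 = -22*(6 - 8)²*3 = -22*(-2)²*3 = -22*4*3 = -11*8*3 = -88*3 = -264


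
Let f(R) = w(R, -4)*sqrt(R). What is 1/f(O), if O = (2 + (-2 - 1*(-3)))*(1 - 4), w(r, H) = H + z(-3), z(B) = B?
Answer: I/21 ≈ 0.047619*I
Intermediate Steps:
w(r, H) = -3 + H (w(r, H) = H - 3 = -3 + H)
O = -9 (O = (2 + (-2 + 3))*(-3) = (2 + 1)*(-3) = 3*(-3) = -9)
f(R) = -7*sqrt(R) (f(R) = (-3 - 4)*sqrt(R) = -7*sqrt(R))
1/f(O) = 1/(-21*I) = I/21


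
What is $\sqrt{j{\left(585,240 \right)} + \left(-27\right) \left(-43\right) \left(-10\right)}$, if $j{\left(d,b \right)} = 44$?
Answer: $i \sqrt{11566} \approx 107.55 i$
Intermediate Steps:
$\sqrt{j{\left(585,240 \right)} + \left(-27\right) \left(-43\right) \left(-10\right)} = \sqrt{44 + \left(-27\right) \left(-43\right) \left(-10\right)} = \sqrt{44 + 1161 \left(-10\right)} = \sqrt{44 - 11610} = \sqrt{-11566} = i \sqrt{11566}$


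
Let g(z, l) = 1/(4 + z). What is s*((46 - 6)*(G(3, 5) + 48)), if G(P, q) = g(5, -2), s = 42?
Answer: 242480/3 ≈ 80827.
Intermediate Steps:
G(P, q) = ⅑ (G(P, q) = 1/(4 + 5) = 1/9 = ⅑)
s*((46 - 6)*(G(3, 5) + 48)) = 42*((46 - 6)*(⅑ + 48)) = 42*(40*(433/9)) = 42*(17320/9) = 242480/3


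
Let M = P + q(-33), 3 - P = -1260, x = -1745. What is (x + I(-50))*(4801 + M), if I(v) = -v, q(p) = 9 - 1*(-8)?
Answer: -10307295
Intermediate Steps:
q(p) = 17 (q(p) = 9 + 8 = 17)
P = 1263 (P = 3 - 1*(-1260) = 3 + 1260 = 1263)
M = 1280 (M = 1263 + 17 = 1280)
(x + I(-50))*(4801 + M) = (-1745 - 1*(-50))*(4801 + 1280) = (-1745 + 50)*6081 = -1695*6081 = -10307295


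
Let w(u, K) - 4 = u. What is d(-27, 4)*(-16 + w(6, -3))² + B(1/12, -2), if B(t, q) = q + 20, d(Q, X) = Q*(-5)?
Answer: 4878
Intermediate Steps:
w(u, K) = 4 + u
d(Q, X) = -5*Q
B(t, q) = 20 + q
d(-27, 4)*(-16 + w(6, -3))² + B(1/12, -2) = (-5*(-27))*(-16 + (4 + 6))² + (20 - 2) = 135*(-16 + 10)² + 18 = 135*(-6)² + 18 = 135*36 + 18 = 4860 + 18 = 4878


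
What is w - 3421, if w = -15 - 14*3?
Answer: -3478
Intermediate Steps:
w = -57 (w = -15 - 42 = -57)
w - 3421 = -57 - 3421 = -3478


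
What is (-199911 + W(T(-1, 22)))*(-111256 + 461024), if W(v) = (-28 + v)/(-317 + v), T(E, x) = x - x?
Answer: -22165413401912/317 ≈ -6.9922e+10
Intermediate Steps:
T(E, x) = 0
W(v) = (-28 + v)/(-317 + v)
(-199911 + W(T(-1, 22)))*(-111256 + 461024) = (-199911 + (-28 + 0)/(-317 + 0))*(-111256 + 461024) = (-199911 - 28/(-317))*349768 = (-199911 - 1/317*(-28))*349768 = (-199911 + 28/317)*349768 = -63371759/317*349768 = -22165413401912/317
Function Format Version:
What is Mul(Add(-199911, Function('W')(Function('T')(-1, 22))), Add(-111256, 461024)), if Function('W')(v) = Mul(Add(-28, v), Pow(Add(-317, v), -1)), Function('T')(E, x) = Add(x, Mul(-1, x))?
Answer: Rational(-22165413401912, 317) ≈ -6.9922e+10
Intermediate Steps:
Function('T')(E, x) = 0
Function('W')(v) = Mul(Pow(Add(-317, v), -1), Add(-28, v))
Mul(Add(-199911, Function('W')(Function('T')(-1, 22))), Add(-111256, 461024)) = Mul(Add(-199911, Mul(Pow(Add(-317, 0), -1), Add(-28, 0))), Add(-111256, 461024)) = Mul(Add(-199911, Mul(Pow(-317, -1), -28)), 349768) = Mul(Add(-199911, Mul(Rational(-1, 317), -28)), 349768) = Mul(Add(-199911, Rational(28, 317)), 349768) = Mul(Rational(-63371759, 317), 349768) = Rational(-22165413401912, 317)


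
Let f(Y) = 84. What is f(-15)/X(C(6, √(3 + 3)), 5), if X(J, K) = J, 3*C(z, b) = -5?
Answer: -252/5 ≈ -50.400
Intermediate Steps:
C(z, b) = -5/3 (C(z, b) = (⅓)*(-5) = -5/3)
f(-15)/X(C(6, √(3 + 3)), 5) = 84/(-5/3) = 84*(-⅗) = -252/5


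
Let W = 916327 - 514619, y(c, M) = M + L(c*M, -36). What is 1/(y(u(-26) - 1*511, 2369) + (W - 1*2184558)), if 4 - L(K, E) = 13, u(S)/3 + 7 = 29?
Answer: -1/1780490 ≈ -5.6164e-7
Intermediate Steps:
u(S) = 66 (u(S) = -21 + 3*29 = -21 + 87 = 66)
L(K, E) = -9 (L(K, E) = 4 - 1*13 = 4 - 13 = -9)
y(c, M) = -9 + M (y(c, M) = M - 9 = -9 + M)
W = 401708
1/(y(u(-26) - 1*511, 2369) + (W - 1*2184558)) = 1/((-9 + 2369) + (401708 - 1*2184558)) = 1/(2360 + (401708 - 2184558)) = 1/(2360 - 1782850) = 1/(-1780490) = -1/1780490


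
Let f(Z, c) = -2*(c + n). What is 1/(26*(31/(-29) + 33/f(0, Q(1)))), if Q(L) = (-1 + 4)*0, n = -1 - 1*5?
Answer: 58/2535 ≈ 0.022880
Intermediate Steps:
n = -6 (n = -1 - 5 = -6)
Q(L) = 0 (Q(L) = 3*0 = 0)
f(Z, c) = 12 - 2*c (f(Z, c) = -2*(c - 6) = -2*(-6 + c) = 12 - 2*c)
1/(26*(31/(-29) + 33/f(0, Q(1)))) = 1/(26*(31/(-29) + 33/(12 - 2*0))) = 1/(26*(31*(-1/29) + 33/(12 + 0))) = 1/(26*(-31/29 + 33/12)) = 1/(26*(-31/29 + 33*(1/12))) = 1/(26*(-31/29 + 11/4)) = 1/(26*(195/116)) = 1/(2535/58) = 58/2535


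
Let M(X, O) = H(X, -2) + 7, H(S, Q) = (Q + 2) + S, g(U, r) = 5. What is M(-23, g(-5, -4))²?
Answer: 256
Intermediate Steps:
H(S, Q) = 2 + Q + S (H(S, Q) = (2 + Q) + S = 2 + Q + S)
M(X, O) = 7 + X (M(X, O) = (2 - 2 + X) + 7 = X + 7 = 7 + X)
M(-23, g(-5, -4))² = (7 - 23)² = (-16)² = 256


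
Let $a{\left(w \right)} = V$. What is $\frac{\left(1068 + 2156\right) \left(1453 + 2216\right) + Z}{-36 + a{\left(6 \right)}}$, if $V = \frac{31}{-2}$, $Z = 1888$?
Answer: $- \frac{23661488}{103} \approx -2.2972 \cdot 10^{5}$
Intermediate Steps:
$V = - \frac{31}{2}$ ($V = 31 \left(- \frac{1}{2}\right) = - \frac{31}{2} \approx -15.5$)
$a{\left(w \right)} = - \frac{31}{2}$
$\frac{\left(1068 + 2156\right) \left(1453 + 2216\right) + Z}{-36 + a{\left(6 \right)}} = \frac{\left(1068 + 2156\right) \left(1453 + 2216\right) + 1888}{-36 - \frac{31}{2}} = \frac{3224 \cdot 3669 + 1888}{- \frac{103}{2}} = \left(11828856 + 1888\right) \left(- \frac{2}{103}\right) = 11830744 \left(- \frac{2}{103}\right) = - \frac{23661488}{103}$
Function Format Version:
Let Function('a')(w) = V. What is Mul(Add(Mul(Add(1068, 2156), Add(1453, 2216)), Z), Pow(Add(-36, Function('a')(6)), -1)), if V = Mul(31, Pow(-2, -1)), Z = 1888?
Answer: Rational(-23661488, 103) ≈ -2.2972e+5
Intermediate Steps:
V = Rational(-31, 2) (V = Mul(31, Rational(-1, 2)) = Rational(-31, 2) ≈ -15.500)
Function('a')(w) = Rational(-31, 2)
Mul(Add(Mul(Add(1068, 2156), Add(1453, 2216)), Z), Pow(Add(-36, Function('a')(6)), -1)) = Mul(Add(Mul(Add(1068, 2156), Add(1453, 2216)), 1888), Pow(Add(-36, Rational(-31, 2)), -1)) = Mul(Add(Mul(3224, 3669), 1888), Pow(Rational(-103, 2), -1)) = Mul(Add(11828856, 1888), Rational(-2, 103)) = Mul(11830744, Rational(-2, 103)) = Rational(-23661488, 103)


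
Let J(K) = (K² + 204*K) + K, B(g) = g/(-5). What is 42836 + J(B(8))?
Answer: 1062764/25 ≈ 42511.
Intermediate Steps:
B(g) = -g/5 (B(g) = g*(-⅕) = -g/5)
J(K) = K² + 205*K
42836 + J(B(8)) = 42836 + (-⅕*8)*(205 - ⅕*8) = 42836 - 8*(205 - 8/5)/5 = 42836 - 8/5*1017/5 = 42836 - 8136/25 = 1062764/25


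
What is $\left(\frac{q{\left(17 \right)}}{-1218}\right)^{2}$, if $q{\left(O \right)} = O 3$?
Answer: $\frac{289}{164836} \approx 0.0017533$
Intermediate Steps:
$q{\left(O \right)} = 3 O$
$\left(\frac{q{\left(17 \right)}}{-1218}\right)^{2} = \left(\frac{3 \cdot 17}{-1218}\right)^{2} = \left(51 \left(- \frac{1}{1218}\right)\right)^{2} = \left(- \frac{17}{406}\right)^{2} = \frac{289}{164836}$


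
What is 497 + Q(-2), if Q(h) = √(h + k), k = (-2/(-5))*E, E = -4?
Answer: 497 + 3*I*√10/5 ≈ 497.0 + 1.8974*I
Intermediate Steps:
k = -8/5 (k = -2/(-5)*(-4) = -2*(-⅕)*(-4) = (⅖)*(-4) = -8/5 ≈ -1.6000)
Q(h) = √(-8/5 + h) (Q(h) = √(h - 8/5) = √(-8/5 + h))
497 + Q(-2) = 497 + √(-40 + 25*(-2))/5 = 497 + √(-40 - 50)/5 = 497 + √(-90)/5 = 497 + (3*I*√10)/5 = 497 + 3*I*√10/5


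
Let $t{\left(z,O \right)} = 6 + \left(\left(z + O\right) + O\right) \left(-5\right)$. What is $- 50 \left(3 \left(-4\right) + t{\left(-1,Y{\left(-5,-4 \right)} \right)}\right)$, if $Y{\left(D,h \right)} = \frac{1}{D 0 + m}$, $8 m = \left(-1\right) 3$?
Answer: $- \frac{3850}{3} \approx -1283.3$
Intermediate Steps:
$m = - \frac{3}{8}$ ($m = \frac{\left(-1\right) 3}{8} = \frac{1}{8} \left(-3\right) = - \frac{3}{8} \approx -0.375$)
$Y{\left(D,h \right)} = - \frac{8}{3}$ ($Y{\left(D,h \right)} = \frac{1}{D 0 - \frac{3}{8}} = \frac{1}{0 - \frac{3}{8}} = \frac{1}{- \frac{3}{8}} = - \frac{8}{3}$)
$t{\left(z,O \right)} = 6 - 10 O - 5 z$ ($t{\left(z,O \right)} = 6 + \left(\left(O + z\right) + O\right) \left(-5\right) = 6 + \left(z + 2 O\right) \left(-5\right) = 6 - \left(5 z + 10 O\right) = 6 - 10 O - 5 z$)
$- 50 \left(3 \left(-4\right) + t{\left(-1,Y{\left(-5,-4 \right)} \right)}\right) = - 50 \left(3 \left(-4\right) - - \frac{113}{3}\right) = - 50 \left(-12 + \left(6 + \frac{80}{3} + 5\right)\right) = - 50 \left(-12 + \frac{113}{3}\right) = \left(-50\right) \frac{77}{3} = - \frac{3850}{3}$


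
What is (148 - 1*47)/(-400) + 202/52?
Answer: 18887/5200 ≈ 3.6321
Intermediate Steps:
(148 - 1*47)/(-400) + 202/52 = (148 - 47)*(-1/400) + 202*(1/52) = 101*(-1/400) + 101/26 = -101/400 + 101/26 = 18887/5200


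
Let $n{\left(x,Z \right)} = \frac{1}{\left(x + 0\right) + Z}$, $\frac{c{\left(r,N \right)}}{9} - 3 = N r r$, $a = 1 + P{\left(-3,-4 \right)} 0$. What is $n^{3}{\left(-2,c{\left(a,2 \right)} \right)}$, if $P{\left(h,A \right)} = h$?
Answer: $\frac{1}{79507} \approx 1.2578 \cdot 10^{-5}$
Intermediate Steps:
$a = 1$ ($a = 1 - 0 = 1 + 0 = 1$)
$c{\left(r,N \right)} = 27 + 9 N r^{2}$ ($c{\left(r,N \right)} = 27 + 9 N r r = 27 + 9 N r^{2}$)
$n{\left(x,Z \right)} = \frac{1}{Z + x}$ ($n{\left(x,Z \right)} = \frac{1}{x + Z} = \frac{1}{Z + x}$)
$n^{3}{\left(-2,c{\left(a,2 \right)} \right)} = \left(\frac{1}{\left(27 + 9 \cdot 2 \cdot 1^{2}\right) - 2}\right)^{3} = \left(\frac{1}{\left(27 + 9 \cdot 2 \cdot 1\right) - 2}\right)^{3} = \left(\frac{1}{\left(27 + 18\right) - 2}\right)^{3} = \left(\frac{1}{45 - 2}\right)^{3} = \left(\frac{1}{43}\right)^{3} = \frac{1}{79507}$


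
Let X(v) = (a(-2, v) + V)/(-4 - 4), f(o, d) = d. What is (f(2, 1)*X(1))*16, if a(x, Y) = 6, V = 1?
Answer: -14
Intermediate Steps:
X(v) = -7/8 (X(v) = (6 + 1)/(-4 - 4) = 7/(-8) = 7*(-1/8) = -7/8)
(f(2, 1)*X(1))*16 = (1*(-7/8))*16 = -7/8*16 = -14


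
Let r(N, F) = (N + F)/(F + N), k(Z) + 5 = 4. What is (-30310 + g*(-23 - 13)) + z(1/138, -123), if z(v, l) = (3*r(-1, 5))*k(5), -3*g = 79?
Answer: -29365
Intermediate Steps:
g = -79/3 (g = -⅓*79 = -79/3 ≈ -26.333)
k(Z) = -1 (k(Z) = -5 + 4 = -1)
r(N, F) = 1 (r(N, F) = (F + N)/(F + N) = 1)
z(v, l) = -3 (z(v, l) = (3*1)*(-1) = 3*(-1) = -3)
(-30310 + g*(-23 - 13)) + z(1/138, -123) = (-30310 - 79*(-23 - 13)/3) - 3 = (-30310 - 79/3*(-36)) - 3 = (-30310 + 948) - 3 = -29362 - 3 = -29365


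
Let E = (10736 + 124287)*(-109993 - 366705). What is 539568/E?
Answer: -269784/32182597027 ≈ -8.3829e-6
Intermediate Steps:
E = -64365194054 (E = 135023*(-476698) = -64365194054)
539568/E = 539568/(-64365194054) = 539568*(-1/64365194054) = -269784/32182597027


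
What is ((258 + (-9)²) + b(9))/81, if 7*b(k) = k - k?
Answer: 113/27 ≈ 4.1852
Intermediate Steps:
b(k) = 0 (b(k) = (k - k)/7 = (⅐)*0 = 0)
((258 + (-9)²) + b(9))/81 = ((258 + (-9)²) + 0)/81 = ((258 + 81) + 0)*(1/81) = (339 + 0)*(1/81) = 339*(1/81) = 113/27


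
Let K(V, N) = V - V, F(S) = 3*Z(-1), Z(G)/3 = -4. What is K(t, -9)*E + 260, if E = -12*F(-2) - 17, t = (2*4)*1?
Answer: 260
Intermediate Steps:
t = 8 (t = 8*1 = 8)
Z(G) = -12 (Z(G) = 3*(-4) = -12)
F(S) = -36 (F(S) = 3*(-12) = -36)
K(V, N) = 0
E = 415 (E = -12*(-36) - 17 = 432 - 17 = 415)
K(t, -9)*E + 260 = 0*415 + 260 = 0 + 260 = 260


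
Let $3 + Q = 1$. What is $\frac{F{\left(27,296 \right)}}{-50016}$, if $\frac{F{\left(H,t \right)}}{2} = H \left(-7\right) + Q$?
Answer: $\frac{191}{25008} \approx 0.0076376$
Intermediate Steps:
$Q = -2$ ($Q = -3 + 1 = -2$)
$F{\left(H,t \right)} = -4 - 14 H$ ($F{\left(H,t \right)} = 2 \left(H \left(-7\right) - 2\right) = 2 \left(- 7 H - 2\right) = 2 \left(-2 - 7 H\right) = -4 - 14 H$)
$\frac{F{\left(27,296 \right)}}{-50016} = \frac{-4 - 378}{-50016} = \left(-4 - 378\right) \left(- \frac{1}{50016}\right) = \left(-382\right) \left(- \frac{1}{50016}\right) = \frac{191}{25008}$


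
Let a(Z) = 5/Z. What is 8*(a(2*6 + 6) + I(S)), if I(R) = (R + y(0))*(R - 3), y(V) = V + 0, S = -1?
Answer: 308/9 ≈ 34.222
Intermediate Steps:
y(V) = V
I(R) = R*(-3 + R) (I(R) = (R + 0)*(R - 3) = R*(-3 + R))
8*(a(2*6 + 6) + I(S)) = 8*(5/(2*6 + 6) - (-3 - 1)) = 8*(5/(12 + 6) - 1*(-4)) = 8*(5/18 + 4) = 8*(77/18) = 308/9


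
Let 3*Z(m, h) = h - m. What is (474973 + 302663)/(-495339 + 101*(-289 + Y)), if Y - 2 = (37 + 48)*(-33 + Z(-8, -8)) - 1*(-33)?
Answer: -388818/402149 ≈ -0.96685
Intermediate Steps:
Z(m, h) = -m/3 + h/3 (Z(m, h) = (h - m)/3 = -m/3 + h/3)
Y = -2770 (Y = 2 + ((37 + 48)*(-33 + (-⅓*(-8) + (⅓)*(-8))) - 1*(-33)) = 2 + (85*(-33 + (8/3 - 8/3)) + 33) = 2 + (85*(-33 + 0) + 33) = 2 + (85*(-33) + 33) = 2 + (-2805 + 33) = 2 - 2772 = -2770)
(474973 + 302663)/(-495339 + 101*(-289 + Y)) = (474973 + 302663)/(-495339 + 101*(-289 - 2770)) = 777636/(-495339 + 101*(-3059)) = 777636/(-495339 - 308959) = 777636/(-804298) = 777636*(-1/804298) = -388818/402149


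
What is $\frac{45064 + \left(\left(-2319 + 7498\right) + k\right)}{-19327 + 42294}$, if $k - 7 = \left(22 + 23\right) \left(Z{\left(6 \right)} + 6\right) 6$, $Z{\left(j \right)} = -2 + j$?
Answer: $\frac{52950}{22967} \approx 2.3055$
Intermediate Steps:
$k = 2707$ ($k = 7 + \left(22 + 23\right) \left(\left(-2 + 6\right) + 6\right) 6 = 7 + 45 \left(4 + 6\right) 6 = 7 + 45 \cdot 10 \cdot 6 = 7 + 45 \cdot 60 = 7 + 2700 = 2707$)
$\frac{45064 + \left(\left(-2319 + 7498\right) + k\right)}{-19327 + 42294} = \frac{45064 + \left(\left(-2319 + 7498\right) + 2707\right)}{-19327 + 42294} = \frac{45064 + \left(5179 + 2707\right)}{22967} = \left(45064 + 7886\right) \frac{1}{22967} = 52950 \cdot \frac{1}{22967} = \frac{52950}{22967}$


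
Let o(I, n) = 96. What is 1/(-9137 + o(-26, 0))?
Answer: -1/9041 ≈ -0.00011061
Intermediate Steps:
1/(-9137 + o(-26, 0)) = 1/(-9137 + 96) = 1/(-9041) = -1/9041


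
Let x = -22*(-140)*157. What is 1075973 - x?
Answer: 592413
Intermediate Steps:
x = 483560 (x = 3080*157 = 483560)
1075973 - x = 1075973 - 1*483560 = 1075973 - 483560 = 592413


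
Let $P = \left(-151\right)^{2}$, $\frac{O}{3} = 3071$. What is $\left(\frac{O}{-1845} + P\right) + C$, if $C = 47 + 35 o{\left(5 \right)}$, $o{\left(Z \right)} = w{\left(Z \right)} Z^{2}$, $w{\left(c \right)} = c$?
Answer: $\frac{16739074}{615} \approx 27218.0$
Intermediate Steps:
$O = 9213$ ($O = 3 \cdot 3071 = 9213$)
$o{\left(Z \right)} = Z^{3}$ ($o{\left(Z \right)} = Z Z^{2} = Z^{3}$)
$P = 22801$
$C = 4422$ ($C = 47 + 35 \cdot 5^{3} = 47 + 35 \cdot 125 = 47 + 4375 = 4422$)
$\left(\frac{O}{-1845} + P\right) + C = \left(\frac{9213}{-1845} + 22801\right) + 4422 = \left(9213 \left(- \frac{1}{1845}\right) + 22801\right) + 4422 = \left(- \frac{3071}{615} + 22801\right) + 4422 = \frac{14019544}{615} + 4422 = \frac{16739074}{615}$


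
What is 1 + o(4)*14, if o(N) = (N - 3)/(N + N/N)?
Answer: 19/5 ≈ 3.8000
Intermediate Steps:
o(N) = (-3 + N)/(1 + N) (o(N) = (-3 + N)/(N + 1) = (-3 + N)/(1 + N))
1 + o(4)*14 = 1 + ((-3 + 4)/(1 + 4))*14 = 1 + (1/5)*14 = 1 + ((⅕)*1)*14 = 1 + (⅕)*14 = 1 + 14/5 = 19/5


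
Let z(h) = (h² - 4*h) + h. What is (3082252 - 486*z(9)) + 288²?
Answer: 3138952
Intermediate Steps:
z(h) = h² - 3*h
(3082252 - 486*z(9)) + 288² = (3082252 - 4374*(-3 + 9)) + 288² = (3082252 - 4374*6) + 82944 = (3082252 - 486*54) + 82944 = (3082252 - 26244) + 82944 = 3056008 + 82944 = 3138952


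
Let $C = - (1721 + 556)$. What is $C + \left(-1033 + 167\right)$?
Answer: $-3143$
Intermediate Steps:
$C = -2277$ ($C = \left(-1\right) 2277 = -2277$)
$C + \left(-1033 + 167\right) = -2277 + \left(-1033 + 167\right) = -2277 - 866 = -3143$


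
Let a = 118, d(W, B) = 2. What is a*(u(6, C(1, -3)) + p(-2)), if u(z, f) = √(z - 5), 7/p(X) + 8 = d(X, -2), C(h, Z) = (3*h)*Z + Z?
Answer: -59/3 ≈ -19.667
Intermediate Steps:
C(h, Z) = Z + 3*Z*h (C(h, Z) = 3*Z*h + Z = Z + 3*Z*h)
p(X) = -7/6 (p(X) = 7/(-8 + 2) = 7/(-6) = 7*(-⅙) = -7/6)
u(z, f) = √(-5 + z)
a*(u(6, C(1, -3)) + p(-2)) = 118*(√(-5 + 6) - 7/6) = 118*(√1 - 7/6) = 118*(1 - 7/6) = 118*(-⅙) = -59/3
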